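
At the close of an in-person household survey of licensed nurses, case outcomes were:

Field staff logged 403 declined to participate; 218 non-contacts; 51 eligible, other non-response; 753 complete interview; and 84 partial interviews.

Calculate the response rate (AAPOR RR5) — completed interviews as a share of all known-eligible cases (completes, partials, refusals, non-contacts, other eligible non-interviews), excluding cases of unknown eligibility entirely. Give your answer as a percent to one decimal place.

49.9%

Num: 753
Denominator: 753 + 84 + 403 + 218 + 51 = 1509
RR5 = 753 / 1509 = 0.4990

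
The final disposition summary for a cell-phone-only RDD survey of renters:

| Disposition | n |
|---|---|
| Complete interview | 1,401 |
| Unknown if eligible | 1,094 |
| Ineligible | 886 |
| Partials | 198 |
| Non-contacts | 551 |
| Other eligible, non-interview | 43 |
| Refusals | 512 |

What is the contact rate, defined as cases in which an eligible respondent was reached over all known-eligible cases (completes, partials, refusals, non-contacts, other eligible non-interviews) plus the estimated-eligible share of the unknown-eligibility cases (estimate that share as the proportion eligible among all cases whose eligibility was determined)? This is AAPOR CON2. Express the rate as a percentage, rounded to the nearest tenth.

61.0%

Top: 1401 + 198 + 512 + 43 = 2154
Known eligible: 1401 + 198 + 512 + 551 + 43 = 2705
e = 2705 / (2705 + 886) = 2705 / 3591 = 0.7533
e × U: 0.7533 × 1094 = 824.11
Denominator: 2705 + 824.11 = 3529.11
CON2 = 2154 / 3529.11 = 0.6104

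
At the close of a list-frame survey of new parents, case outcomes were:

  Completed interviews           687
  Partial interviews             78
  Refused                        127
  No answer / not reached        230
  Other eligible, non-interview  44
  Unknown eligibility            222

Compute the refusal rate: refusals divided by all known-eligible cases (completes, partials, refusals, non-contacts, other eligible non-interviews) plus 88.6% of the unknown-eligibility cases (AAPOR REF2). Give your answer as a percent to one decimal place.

Numerator → 127
Known eligible → 687 + 78 + 127 + 230 + 44 = 1166
Eligible share of unknowns → 0.8860 × 222 = 196.69
Denom → 1166 + 196.69 = 1362.69
REF2 = 127 / 1362.69 = 0.0932

9.3%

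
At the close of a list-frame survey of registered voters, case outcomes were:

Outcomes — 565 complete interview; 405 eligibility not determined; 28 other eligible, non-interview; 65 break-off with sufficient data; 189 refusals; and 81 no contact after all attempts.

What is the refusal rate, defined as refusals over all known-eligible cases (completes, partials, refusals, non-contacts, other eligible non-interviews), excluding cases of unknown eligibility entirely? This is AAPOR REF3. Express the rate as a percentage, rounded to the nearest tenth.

20.4%

Numerator → 189
Denominator → 565 + 65 + 189 + 81 + 28 = 928
REF3 = 189 / 928 = 0.2037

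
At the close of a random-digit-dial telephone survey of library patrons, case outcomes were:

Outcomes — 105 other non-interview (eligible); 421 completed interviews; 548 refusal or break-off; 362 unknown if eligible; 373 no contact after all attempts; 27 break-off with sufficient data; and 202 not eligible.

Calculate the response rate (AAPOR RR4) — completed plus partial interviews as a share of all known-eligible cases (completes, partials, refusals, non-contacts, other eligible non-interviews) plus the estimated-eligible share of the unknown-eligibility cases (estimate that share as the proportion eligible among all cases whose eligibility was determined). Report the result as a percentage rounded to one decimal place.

Num → 421 + 27 = 448
Eligible (known) → 421 + 27 + 548 + 373 + 105 = 1474
e = 1474 / (1474 + 202) = 1474 / 1676 = 0.8795
Eligible share of unknowns → 0.8795 × 362 = 318.38
Base → 1474 + 318.38 = 1792.38
RR4 = 448 / 1792.38 = 0.2499

25.0%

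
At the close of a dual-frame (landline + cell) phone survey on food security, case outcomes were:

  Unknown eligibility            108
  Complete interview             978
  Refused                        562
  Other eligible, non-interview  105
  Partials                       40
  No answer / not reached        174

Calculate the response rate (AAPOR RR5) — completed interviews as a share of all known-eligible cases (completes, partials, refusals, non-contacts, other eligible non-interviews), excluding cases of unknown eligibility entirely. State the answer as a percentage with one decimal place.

52.6%

Top: 978
Denominator: 978 + 40 + 562 + 174 + 105 = 1859
RR5 = 978 / 1859 = 0.5261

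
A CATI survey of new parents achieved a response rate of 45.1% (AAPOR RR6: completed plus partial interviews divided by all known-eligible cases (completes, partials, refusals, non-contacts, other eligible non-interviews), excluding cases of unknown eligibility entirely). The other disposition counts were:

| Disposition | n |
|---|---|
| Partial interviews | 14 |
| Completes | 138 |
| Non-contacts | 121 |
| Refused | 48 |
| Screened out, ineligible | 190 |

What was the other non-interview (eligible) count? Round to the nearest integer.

Num: 138 + 14 = 152
RR6 = 152 / D = 0.451
D = 152 / 0.451 = 337.0
Remaining denominator categories sum to 321
other non-interview (eligible) = 337.0 − 321 ≈ 16

16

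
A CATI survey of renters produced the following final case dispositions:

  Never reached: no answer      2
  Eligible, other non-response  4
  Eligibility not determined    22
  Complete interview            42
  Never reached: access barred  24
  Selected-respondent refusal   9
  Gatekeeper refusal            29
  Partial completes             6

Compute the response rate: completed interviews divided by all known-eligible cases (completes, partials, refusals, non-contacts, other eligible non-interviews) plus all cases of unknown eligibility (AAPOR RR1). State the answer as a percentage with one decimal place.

Refusals = 29 + 9 = 38
Non-contacts = 2 + 24 = 26
Numerator = 42
Base = 42 + 6 + 38 + 26 + 4 + 22 = 138
RR1 = 42 / 138 = 0.3043

30.4%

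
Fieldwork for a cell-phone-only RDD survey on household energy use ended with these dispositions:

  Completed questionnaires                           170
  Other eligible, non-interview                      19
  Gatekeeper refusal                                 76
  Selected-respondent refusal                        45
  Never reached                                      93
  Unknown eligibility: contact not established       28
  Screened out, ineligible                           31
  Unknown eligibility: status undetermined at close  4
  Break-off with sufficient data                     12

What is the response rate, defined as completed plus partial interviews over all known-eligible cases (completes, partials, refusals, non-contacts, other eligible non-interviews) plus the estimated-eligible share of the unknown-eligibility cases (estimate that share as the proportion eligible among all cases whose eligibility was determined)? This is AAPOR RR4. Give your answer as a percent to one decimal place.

40.9%

Declined to participate = 76 + 45 = 121
Unknown eligibility = 28 + 4 = 32
Num: 170 + 12 = 182
Determined eligible: 170 + 12 + 121 + 93 + 19 = 415
e = 415 / (415 + 31) = 415 / 446 = 0.9305
Estimated eligible among unknowns: 0.9305 × 32 = 29.78
Base: 415 + 29.78 = 444.78
RR4 = 182 / 444.78 = 0.4092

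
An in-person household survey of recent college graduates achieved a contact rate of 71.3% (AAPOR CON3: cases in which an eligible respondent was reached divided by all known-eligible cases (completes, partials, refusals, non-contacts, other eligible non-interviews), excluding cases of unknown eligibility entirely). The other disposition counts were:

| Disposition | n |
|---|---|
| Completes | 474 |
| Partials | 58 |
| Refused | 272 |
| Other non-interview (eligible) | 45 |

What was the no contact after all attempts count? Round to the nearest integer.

Num → 474 + 58 + 272 + 45 = 849
CON3 = 849 / D = 0.713
D = 849 / 0.713 = 1190.7
Rest of base = 849
no contact after all attempts = 1190.7 − 849 ≈ 342

342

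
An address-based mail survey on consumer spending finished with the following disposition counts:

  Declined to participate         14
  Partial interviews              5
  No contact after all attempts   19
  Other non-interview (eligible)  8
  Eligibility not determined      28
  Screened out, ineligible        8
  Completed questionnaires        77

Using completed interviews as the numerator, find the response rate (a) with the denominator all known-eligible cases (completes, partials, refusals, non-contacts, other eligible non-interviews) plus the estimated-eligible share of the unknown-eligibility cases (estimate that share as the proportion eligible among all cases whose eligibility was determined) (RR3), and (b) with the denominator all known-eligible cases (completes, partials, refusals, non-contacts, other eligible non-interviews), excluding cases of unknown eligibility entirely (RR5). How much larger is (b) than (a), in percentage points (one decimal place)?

Top: 77
Determined eligible: 77 + 5 + 14 + 19 + 8 = 123
e = 123 / (123 + 8) = 123 / 131 = 0.9389
e × U: 0.9389 × 28 = 26.29
Denominator: 123 + 26.29 = 149.29
RR3 = 77 / 149.29 = 0.5158
Denominator: 77 + 5 + 14 + 19 + 8 = 123
RR5 = 77 / 123 = 0.6260
Difference = 62.60 − 51.58 = 11.02 percentage points

11.0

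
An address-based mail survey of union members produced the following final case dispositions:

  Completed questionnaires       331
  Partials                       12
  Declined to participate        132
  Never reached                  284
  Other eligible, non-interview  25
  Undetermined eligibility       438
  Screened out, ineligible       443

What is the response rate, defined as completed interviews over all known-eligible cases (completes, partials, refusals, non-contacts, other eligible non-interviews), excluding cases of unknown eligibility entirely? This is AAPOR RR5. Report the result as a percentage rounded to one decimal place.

42.2%

Num → 331
Denominator → 331 + 12 + 132 + 284 + 25 = 784
RR5 = 331 / 784 = 0.4222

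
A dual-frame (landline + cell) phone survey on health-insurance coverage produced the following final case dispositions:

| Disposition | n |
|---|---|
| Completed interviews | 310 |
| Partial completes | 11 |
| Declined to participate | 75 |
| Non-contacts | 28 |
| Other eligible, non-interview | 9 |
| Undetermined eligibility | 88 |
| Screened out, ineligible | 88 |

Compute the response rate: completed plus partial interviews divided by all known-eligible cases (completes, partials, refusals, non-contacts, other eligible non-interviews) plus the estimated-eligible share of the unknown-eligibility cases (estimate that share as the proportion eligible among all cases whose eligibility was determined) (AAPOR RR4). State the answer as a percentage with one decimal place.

63.4%

Num → 310 + 11 = 321
Eligible (known) → 310 + 11 + 75 + 28 + 9 = 433
e = 433 / (433 + 88) = 433 / 521 = 0.8311
e × U → 0.8311 × 88 = 73.14
Base → 433 + 73.14 = 506.14
RR4 = 321 / 506.14 = 0.6342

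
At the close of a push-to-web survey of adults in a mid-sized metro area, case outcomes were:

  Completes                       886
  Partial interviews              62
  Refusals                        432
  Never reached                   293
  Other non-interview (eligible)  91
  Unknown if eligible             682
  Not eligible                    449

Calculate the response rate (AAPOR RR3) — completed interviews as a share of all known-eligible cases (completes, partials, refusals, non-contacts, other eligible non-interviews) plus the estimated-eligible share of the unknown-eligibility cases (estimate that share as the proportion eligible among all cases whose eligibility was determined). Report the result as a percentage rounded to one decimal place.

38.4%

Top → 886
Known eligible → 886 + 62 + 432 + 293 + 91 = 1764
e = 1764 / (1764 + 449) = 1764 / 2213 = 0.7971
Eligible share of unknowns → 0.7971 × 682 = 543.62
Denom → 1764 + 543.62 = 2307.62
RR3 = 886 / 2307.62 = 0.3839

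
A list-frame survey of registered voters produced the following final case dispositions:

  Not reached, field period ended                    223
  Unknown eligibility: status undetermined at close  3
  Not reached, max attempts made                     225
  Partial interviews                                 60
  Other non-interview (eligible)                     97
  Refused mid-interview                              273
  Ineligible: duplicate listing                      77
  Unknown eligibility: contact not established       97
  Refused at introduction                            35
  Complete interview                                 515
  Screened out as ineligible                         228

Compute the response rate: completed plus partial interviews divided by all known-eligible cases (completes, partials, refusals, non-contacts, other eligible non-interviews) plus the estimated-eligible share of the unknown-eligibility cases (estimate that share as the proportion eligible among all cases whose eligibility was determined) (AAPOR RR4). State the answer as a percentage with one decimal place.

38.1%

Declined to participate = 35 + 273 = 308
Never reached = 223 + 225 = 448
Eligibility not determined = 97 + 3 = 100
Ineligible = 228 + 77 = 305
Num = 515 + 60 = 575
Known eligible = 515 + 60 + 308 + 448 + 97 = 1428
e = 1428 / (1428 + 305) = 1428 / 1733 = 0.8240
Estimated eligible among unknowns = 0.8240 × 100 = 82.40
Base = 1428 + 82.40 = 1510.40
RR4 = 575 / 1510.40 = 0.3807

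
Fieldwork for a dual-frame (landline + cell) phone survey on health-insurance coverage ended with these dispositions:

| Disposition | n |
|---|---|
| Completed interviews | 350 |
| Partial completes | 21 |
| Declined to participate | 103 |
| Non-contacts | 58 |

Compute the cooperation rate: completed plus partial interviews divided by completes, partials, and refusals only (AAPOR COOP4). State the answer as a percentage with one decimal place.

78.3%

Numerator → 350 + 21 = 371
Base → 350 + 21 + 103 = 474
COOP4 = 371 / 474 = 0.7827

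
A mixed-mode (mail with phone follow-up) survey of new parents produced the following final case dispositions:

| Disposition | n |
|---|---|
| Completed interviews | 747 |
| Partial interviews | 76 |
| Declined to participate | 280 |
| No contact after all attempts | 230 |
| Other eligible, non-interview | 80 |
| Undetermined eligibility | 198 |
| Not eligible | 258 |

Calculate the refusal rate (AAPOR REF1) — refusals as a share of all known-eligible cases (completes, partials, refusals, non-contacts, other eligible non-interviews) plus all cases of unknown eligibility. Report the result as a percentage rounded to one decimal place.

17.4%

Num = 280
Denom = 747 + 76 + 280 + 230 + 80 + 198 = 1611
REF1 = 280 / 1611 = 0.1738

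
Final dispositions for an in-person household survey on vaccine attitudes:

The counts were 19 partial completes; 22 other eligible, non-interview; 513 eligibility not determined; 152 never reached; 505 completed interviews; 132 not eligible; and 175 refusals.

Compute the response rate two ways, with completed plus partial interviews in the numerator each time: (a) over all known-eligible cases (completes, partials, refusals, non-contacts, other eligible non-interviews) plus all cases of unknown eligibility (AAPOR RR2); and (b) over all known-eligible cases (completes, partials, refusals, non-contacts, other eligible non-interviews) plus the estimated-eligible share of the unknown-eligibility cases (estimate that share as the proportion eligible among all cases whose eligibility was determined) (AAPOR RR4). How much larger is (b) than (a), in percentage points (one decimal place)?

Top: 505 + 19 = 524
Base: 505 + 19 + 175 + 152 + 22 + 513 = 1386
RR2 = 524 / 1386 = 0.3781
Determined eligible: 505 + 19 + 175 + 152 + 22 = 873
e = 873 / (873 + 132) = 873 / 1005 = 0.8687
Estimated eligible among unknowns: 0.8687 × 513 = 445.64
Base: 873 + 445.64 = 1318.64
RR4 = 524 / 1318.64 = 0.3974
Difference = 39.74 − 37.81 = 1.93 percentage points

1.9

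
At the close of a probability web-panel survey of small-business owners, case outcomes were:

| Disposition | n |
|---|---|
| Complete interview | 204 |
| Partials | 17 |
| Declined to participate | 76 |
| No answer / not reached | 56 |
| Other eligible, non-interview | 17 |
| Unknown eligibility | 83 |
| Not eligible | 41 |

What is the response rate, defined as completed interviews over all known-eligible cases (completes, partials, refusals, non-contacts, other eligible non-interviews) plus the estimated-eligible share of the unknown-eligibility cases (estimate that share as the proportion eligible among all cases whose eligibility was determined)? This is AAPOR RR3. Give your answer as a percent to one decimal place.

Numerator → 204
Eligible (known) → 204 + 17 + 76 + 56 + 17 = 370
e = 370 / (370 + 41) = 370 / 411 = 0.9002
Estimated eligible among unknowns → 0.9002 × 83 = 74.72
Denominator → 370 + 74.72 = 444.72
RR3 = 204 / 444.72 = 0.4587

45.9%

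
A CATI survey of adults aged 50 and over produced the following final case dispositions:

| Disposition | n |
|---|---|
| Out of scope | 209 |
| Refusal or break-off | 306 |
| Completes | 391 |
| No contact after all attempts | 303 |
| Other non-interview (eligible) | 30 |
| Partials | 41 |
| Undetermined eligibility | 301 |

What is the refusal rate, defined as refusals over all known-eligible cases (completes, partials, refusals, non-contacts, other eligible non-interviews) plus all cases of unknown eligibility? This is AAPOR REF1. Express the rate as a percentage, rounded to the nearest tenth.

22.3%

Num → 306
Base → 391 + 41 + 306 + 303 + 30 + 301 = 1372
REF1 = 306 / 1372 = 0.2230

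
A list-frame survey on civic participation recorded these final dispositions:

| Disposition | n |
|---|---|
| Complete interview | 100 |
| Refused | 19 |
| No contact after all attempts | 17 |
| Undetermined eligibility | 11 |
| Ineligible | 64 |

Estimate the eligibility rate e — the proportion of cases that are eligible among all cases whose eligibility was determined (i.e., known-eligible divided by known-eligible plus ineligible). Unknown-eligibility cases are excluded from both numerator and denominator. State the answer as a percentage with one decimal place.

Eligible (known): 100 + 19 + 17 = 136
e = 136 / (136 + 64) = 136 / 200 = 0.6800

68.0%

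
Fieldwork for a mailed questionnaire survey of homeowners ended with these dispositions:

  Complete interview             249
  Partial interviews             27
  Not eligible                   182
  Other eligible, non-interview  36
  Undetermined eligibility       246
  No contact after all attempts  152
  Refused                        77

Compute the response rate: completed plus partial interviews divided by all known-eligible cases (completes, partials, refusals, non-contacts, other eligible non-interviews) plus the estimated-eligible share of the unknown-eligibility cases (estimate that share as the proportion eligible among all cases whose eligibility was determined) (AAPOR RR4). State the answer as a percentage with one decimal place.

Top = 249 + 27 = 276
Determined eligible = 249 + 27 + 77 + 152 + 36 = 541
e = 541 / (541 + 182) = 541 / 723 = 0.7483
Eligible share of unknowns = 0.7483 × 246 = 184.08
Denominator = 541 + 184.08 = 725.08
RR4 = 276 / 725.08 = 0.3806

38.1%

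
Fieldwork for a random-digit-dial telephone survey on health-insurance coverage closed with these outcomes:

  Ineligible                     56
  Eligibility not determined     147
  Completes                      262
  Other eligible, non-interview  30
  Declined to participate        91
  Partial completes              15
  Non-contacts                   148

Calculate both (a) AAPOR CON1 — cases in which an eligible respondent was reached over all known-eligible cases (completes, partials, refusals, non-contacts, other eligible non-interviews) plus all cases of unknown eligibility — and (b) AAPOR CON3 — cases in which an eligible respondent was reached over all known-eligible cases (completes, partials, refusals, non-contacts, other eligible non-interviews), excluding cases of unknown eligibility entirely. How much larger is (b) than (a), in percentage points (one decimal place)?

15.5

Top → 262 + 15 + 91 + 30 = 398
Denominator → 262 + 15 + 91 + 148 + 30 + 147 = 693
CON1 = 398 / 693 = 0.5743
Denominator → 262 + 15 + 91 + 148 + 30 = 546
CON3 = 398 / 546 = 0.7289
Difference = 72.89 − 57.43 = 15.46 percentage points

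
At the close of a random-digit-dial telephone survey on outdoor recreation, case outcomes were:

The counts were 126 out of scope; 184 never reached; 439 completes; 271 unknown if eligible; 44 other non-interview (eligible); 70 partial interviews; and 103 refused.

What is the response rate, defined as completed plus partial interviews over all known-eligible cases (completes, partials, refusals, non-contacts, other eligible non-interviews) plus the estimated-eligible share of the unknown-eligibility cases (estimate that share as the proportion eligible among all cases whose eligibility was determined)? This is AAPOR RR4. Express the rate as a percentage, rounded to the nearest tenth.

Top = 439 + 70 = 509
Eligible (known) = 439 + 70 + 103 + 184 + 44 = 840
e = 840 / (840 + 126) = 840 / 966 = 0.8696
Estimated eligible among unknowns = 0.8696 × 271 = 235.66
Denom = 840 + 235.66 = 1075.66
RR4 = 509 / 1075.66 = 0.4732

47.3%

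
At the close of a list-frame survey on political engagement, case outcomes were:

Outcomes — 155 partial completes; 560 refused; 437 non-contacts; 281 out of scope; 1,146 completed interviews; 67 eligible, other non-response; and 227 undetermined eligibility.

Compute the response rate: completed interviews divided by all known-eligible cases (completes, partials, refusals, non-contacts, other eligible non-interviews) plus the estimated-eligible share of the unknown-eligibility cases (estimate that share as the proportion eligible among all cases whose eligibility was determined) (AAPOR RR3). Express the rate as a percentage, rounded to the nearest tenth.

Numerator → 1146
Known eligible → 1146 + 155 + 560 + 437 + 67 = 2365
e = 2365 / (2365 + 281) = 2365 / 2646 = 0.8938
e × U → 0.8938 × 227 = 202.89
Denominator → 2365 + 202.89 = 2567.89
RR3 = 1146 / 2567.89 = 0.4463

44.6%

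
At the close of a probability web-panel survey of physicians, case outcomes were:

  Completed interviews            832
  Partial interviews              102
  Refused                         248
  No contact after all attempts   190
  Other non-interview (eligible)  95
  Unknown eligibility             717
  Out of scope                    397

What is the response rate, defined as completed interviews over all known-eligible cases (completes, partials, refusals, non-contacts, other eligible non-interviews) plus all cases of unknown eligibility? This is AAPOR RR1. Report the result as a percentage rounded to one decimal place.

Numerator → 832
Denominator → 832 + 102 + 248 + 190 + 95 + 717 = 2184
RR1 = 832 / 2184 = 0.3810

38.1%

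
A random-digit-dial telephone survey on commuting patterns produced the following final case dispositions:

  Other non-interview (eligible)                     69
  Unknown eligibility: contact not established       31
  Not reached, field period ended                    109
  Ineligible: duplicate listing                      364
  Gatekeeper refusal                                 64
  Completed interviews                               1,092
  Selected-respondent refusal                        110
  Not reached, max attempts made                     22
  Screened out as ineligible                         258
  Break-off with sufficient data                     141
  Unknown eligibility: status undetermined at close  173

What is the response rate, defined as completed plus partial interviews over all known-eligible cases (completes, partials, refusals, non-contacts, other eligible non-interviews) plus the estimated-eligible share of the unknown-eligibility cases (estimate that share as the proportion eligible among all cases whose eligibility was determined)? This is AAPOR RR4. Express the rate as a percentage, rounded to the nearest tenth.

Refused = 64 + 110 = 174
No contact after all attempts = 109 + 22 = 131
Eligibility not determined = 31 + 173 = 204
Not eligible = 258 + 364 = 622
Num = 1092 + 141 = 1233
Known eligible = 1092 + 141 + 174 + 131 + 69 = 1607
e = 1607 / (1607 + 622) = 1607 / 2229 = 0.7210
Eligible share of unknowns = 0.7210 × 204 = 147.08
Denominator = 1607 + 147.08 = 1754.08
RR4 = 1233 / 1754.08 = 0.7029

70.3%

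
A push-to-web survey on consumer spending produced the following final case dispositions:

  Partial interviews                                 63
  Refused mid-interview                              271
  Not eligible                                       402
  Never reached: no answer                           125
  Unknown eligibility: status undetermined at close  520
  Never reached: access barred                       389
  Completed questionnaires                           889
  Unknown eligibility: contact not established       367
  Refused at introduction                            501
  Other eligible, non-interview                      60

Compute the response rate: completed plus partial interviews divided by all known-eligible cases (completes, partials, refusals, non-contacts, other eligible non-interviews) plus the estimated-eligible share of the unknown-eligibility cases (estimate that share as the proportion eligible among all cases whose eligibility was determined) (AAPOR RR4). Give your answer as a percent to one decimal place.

31.2%

Refusals = 501 + 271 = 772
No answer / not reached = 125 + 389 = 514
Unknown eligibility = 367 + 520 = 887
Top → 889 + 63 = 952
Known eligible → 889 + 63 + 772 + 514 + 60 = 2298
e = 2298 / (2298 + 402) = 2298 / 2700 = 0.8511
e × U → 0.8511 × 887 = 754.93
Base → 2298 + 754.93 = 3052.93
RR4 = 952 / 3052.93 = 0.3118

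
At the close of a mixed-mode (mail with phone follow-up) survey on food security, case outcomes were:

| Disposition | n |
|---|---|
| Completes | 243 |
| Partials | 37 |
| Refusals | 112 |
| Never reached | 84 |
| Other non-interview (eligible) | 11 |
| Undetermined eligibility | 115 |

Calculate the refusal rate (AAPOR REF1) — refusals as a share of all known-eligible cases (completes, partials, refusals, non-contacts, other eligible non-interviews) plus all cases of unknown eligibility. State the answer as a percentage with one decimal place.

18.6%

Numerator = 112
Denominator = 243 + 37 + 112 + 84 + 11 + 115 = 602
REF1 = 112 / 602 = 0.1860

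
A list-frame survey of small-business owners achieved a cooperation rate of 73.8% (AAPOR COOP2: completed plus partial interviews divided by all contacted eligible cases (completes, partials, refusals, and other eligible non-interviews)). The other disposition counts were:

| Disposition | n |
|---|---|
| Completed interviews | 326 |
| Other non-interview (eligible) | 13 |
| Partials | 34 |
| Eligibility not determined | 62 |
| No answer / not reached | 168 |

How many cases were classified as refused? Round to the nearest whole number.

Num: 326 + 34 = 360
COOP2 = 360 / D = 0.738
D = 360 / 0.738 = 487.8
Rest of base = 373
refused = 487.8 − 373 ≈ 115

115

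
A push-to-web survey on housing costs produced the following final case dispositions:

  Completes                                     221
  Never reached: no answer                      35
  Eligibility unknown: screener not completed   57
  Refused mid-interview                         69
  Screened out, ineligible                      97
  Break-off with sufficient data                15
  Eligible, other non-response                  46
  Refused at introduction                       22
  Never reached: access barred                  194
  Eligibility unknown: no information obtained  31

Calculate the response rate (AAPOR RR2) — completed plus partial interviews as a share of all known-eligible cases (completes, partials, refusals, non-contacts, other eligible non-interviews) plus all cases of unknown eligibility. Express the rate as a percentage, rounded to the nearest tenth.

34.2%

Refusal or break-off = 22 + 69 = 91
Non-contacts = 35 + 194 = 229
Eligibility not determined = 57 + 31 = 88
Num: 221 + 15 = 236
Denom: 221 + 15 + 91 + 229 + 46 + 88 = 690
RR2 = 236 / 690 = 0.3420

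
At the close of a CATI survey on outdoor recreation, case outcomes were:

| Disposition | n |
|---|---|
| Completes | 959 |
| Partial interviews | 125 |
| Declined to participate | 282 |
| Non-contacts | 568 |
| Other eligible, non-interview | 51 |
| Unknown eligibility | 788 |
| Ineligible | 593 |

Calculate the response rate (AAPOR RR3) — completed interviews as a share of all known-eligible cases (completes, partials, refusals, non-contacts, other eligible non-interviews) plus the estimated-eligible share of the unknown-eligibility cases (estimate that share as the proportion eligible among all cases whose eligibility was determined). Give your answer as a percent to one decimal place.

Top = 959
Known eligible = 959 + 125 + 282 + 568 + 51 = 1985
e = 1985 / (1985 + 593) = 1985 / 2578 = 0.7700
e × U = 0.7700 × 788 = 606.76
Denominator = 1985 + 606.76 = 2591.76
RR3 = 959 / 2591.76 = 0.3700

37.0%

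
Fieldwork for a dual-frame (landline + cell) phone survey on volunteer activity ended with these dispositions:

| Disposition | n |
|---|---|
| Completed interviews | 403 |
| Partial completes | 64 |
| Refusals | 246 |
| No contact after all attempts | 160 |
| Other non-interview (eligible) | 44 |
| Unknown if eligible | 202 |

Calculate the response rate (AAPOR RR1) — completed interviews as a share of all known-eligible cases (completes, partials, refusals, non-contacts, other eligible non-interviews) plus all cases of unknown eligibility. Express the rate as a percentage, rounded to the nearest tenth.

36.0%

Top → 403
Base → 403 + 64 + 246 + 160 + 44 + 202 = 1119
RR1 = 403 / 1119 = 0.3601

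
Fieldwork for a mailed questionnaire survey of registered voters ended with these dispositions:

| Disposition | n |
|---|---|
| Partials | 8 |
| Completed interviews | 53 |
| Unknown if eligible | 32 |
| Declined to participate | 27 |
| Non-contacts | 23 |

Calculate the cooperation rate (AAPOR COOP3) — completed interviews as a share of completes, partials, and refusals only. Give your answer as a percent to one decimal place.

Num → 53
Base → 53 + 8 + 27 = 88
COOP3 = 53 / 88 = 0.6023

60.2%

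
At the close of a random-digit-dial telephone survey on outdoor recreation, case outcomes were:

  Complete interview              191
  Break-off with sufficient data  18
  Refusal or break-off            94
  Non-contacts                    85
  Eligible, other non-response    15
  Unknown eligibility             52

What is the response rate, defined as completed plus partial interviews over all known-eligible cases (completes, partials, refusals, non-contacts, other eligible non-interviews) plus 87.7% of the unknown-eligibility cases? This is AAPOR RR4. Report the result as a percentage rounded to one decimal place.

Numerator → 191 + 18 = 209
Known eligible → 191 + 18 + 94 + 85 + 15 = 403
e × U → 0.8770 × 52 = 45.60
Base → 403 + 45.60 = 448.60
RR4 = 209 / 448.60 = 0.4659

46.6%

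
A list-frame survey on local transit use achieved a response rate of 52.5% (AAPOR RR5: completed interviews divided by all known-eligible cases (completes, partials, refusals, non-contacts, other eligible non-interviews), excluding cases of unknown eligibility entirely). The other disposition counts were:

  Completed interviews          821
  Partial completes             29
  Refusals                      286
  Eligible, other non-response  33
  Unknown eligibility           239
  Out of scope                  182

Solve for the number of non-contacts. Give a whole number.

395

RR5 = 821 / D = 0.525
D = 821 / 0.525 = 1563.8
Other denominator terms total 1169
non-contacts = 1563.8 − 1169 ≈ 395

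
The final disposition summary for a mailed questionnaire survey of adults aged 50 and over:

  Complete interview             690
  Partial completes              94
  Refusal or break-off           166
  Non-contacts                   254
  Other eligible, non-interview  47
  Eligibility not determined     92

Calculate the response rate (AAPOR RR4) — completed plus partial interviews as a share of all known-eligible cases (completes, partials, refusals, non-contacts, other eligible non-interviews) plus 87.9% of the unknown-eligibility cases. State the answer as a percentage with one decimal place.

58.9%

Num: 690 + 94 = 784
Eligible (known): 690 + 94 + 166 + 254 + 47 = 1251
Eligible share of unknowns: 0.8790 × 92 = 80.87
Denominator: 1251 + 80.87 = 1331.87
RR4 = 784 / 1331.87 = 0.5886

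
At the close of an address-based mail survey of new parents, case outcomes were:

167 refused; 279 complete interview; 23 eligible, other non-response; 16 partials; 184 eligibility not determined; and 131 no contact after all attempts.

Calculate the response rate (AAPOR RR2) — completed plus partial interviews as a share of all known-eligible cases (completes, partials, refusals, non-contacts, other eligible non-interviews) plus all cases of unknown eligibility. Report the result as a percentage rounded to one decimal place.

36.9%

Top → 279 + 16 = 295
Base → 279 + 16 + 167 + 131 + 23 + 184 = 800
RR2 = 295 / 800 = 0.3688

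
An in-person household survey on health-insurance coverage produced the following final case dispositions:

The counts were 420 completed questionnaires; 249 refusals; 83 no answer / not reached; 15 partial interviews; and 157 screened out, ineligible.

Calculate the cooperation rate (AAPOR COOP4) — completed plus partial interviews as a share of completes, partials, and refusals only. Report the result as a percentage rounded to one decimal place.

63.6%

Top → 420 + 15 = 435
Denom → 420 + 15 + 249 = 684
COOP4 = 435 / 684 = 0.6360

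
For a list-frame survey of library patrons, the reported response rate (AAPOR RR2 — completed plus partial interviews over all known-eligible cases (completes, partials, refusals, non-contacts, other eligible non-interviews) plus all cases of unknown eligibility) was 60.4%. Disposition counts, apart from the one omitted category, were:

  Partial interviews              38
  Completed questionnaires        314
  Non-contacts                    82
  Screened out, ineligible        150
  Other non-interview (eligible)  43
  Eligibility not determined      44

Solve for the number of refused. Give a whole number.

62

Numerator = 314 + 38 = 352
RR2 = 352 / D = 0.604
D = 352 / 0.604 = 582.8
Remaining denominator categories sum to 521
refused = 582.8 − 521 ≈ 62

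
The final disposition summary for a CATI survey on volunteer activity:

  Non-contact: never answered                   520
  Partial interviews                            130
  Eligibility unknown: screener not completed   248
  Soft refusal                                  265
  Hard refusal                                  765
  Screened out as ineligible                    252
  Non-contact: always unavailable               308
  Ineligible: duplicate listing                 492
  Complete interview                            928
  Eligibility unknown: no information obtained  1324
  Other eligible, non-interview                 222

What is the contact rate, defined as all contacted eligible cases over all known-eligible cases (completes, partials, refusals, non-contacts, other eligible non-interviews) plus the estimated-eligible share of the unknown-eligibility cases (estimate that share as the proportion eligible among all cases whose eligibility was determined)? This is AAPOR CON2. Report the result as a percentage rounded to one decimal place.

52.4%

Refused = 765 + 265 = 1030
No contact after all attempts = 520 + 308 = 828
Undetermined eligibility = 248 + 1324 = 1572
Ineligible = 252 + 492 = 744
Top: 928 + 130 + 1030 + 222 = 2310
Eligible (known): 928 + 130 + 1030 + 828 + 222 = 3138
e = 3138 / (3138 + 744) = 3138 / 3882 = 0.8083
Eligible share of unknowns: 0.8083 × 1572 = 1270.65
Denom: 3138 + 1270.65 = 4408.65
CON2 = 2310 / 4408.65 = 0.5240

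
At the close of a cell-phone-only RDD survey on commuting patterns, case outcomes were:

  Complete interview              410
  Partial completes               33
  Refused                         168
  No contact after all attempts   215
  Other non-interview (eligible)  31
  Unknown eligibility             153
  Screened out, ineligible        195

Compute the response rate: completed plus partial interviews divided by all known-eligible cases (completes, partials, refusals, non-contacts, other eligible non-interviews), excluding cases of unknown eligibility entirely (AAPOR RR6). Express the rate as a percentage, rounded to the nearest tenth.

51.7%

Num: 410 + 33 = 443
Base: 410 + 33 + 168 + 215 + 31 = 857
RR6 = 443 / 857 = 0.5169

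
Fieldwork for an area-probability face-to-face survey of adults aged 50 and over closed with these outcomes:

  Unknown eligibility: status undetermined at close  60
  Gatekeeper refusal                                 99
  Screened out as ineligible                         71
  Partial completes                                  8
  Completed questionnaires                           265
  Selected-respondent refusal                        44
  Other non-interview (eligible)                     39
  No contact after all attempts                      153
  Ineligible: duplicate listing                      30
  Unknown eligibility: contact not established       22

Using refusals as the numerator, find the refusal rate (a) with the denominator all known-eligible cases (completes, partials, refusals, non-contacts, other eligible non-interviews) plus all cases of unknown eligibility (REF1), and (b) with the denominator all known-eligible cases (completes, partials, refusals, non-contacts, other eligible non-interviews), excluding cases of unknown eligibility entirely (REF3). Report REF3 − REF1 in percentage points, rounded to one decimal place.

Refusals = 99 + 44 = 143
Unknown if eligible = 22 + 60 = 82
Not eligible = 71 + 30 = 101
Top → 143
Denominator → 265 + 8 + 143 + 153 + 39 + 82 = 690
REF1 = 143 / 690 = 0.2072
Denominator → 265 + 8 + 143 + 153 + 39 = 608
REF3 = 143 / 608 = 0.2352
Difference = 23.52 − 20.72 = 2.80 percentage points

2.8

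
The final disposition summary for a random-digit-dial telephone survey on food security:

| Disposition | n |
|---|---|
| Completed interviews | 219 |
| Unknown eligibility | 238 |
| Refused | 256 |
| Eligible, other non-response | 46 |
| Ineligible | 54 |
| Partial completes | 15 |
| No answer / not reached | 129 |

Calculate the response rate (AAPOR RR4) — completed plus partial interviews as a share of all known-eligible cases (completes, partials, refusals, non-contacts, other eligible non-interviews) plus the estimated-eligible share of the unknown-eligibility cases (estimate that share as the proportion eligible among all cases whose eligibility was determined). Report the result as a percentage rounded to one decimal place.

Numerator = 219 + 15 = 234
Determined eligible = 219 + 15 + 256 + 129 + 46 = 665
e = 665 / (665 + 54) = 665 / 719 = 0.9249
Eligible share of unknowns = 0.9249 × 238 = 220.13
Denom = 665 + 220.13 = 885.13
RR4 = 234 / 885.13 = 0.2644

26.4%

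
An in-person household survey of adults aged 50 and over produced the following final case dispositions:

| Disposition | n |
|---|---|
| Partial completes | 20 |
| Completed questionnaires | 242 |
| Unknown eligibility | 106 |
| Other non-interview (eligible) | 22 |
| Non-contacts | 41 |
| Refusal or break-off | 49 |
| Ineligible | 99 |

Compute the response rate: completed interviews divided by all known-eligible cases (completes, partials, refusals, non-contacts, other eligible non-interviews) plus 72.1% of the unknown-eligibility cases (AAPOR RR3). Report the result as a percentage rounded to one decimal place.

53.7%

Numerator: 242
Determined eligible: 242 + 20 + 49 + 41 + 22 = 374
Eligible share of unknowns: 0.7210 × 106 = 76.43
Base: 374 + 76.43 = 450.43
RR3 = 242 / 450.43 = 0.5373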